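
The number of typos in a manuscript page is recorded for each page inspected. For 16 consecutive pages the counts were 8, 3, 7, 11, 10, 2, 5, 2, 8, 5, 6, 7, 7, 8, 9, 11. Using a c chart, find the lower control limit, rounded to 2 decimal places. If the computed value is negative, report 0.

0.00

c̄ = (8 + 3 + 7 + 11 + 10 + 2 + 5 + 2 + 8 + 5 + 6 + 7 + 7 + 8 + 9 + 11) / 16 = 109 / 16 = 6.8125
LCL = c̄ − 3√c̄ = 6.8125 − 3 × 2.6101 = -1.0177 → 0 (cannot be negative)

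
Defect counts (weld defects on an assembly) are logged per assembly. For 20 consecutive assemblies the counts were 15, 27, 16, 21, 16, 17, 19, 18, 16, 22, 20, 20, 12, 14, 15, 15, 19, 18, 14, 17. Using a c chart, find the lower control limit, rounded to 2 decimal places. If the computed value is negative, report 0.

c̄ = (15 + 27 + 16 + 21 + 16 + 17 + 19 + 18 + 16 + 22 + 20 + 20 + 12 + 14 + 15 + 15 + 19 + 18 + 14 + 17) / 20 = 351 / 20 = 17.5500
LCL = c̄ − 3√c̄ = 17.5500 − 3 × 4.1893 = 4.9822

4.98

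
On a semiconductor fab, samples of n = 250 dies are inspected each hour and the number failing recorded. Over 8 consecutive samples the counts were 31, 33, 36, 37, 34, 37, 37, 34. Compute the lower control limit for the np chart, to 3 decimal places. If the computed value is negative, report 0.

p̄ = Σdᵢ / (k·n) = 279 / (8 × 250) = 0.13950
LCL = np̄ − 3·√(np̄(1−p̄)) = 34.8750 − 3 × 5.4781 = 18.4406

18.441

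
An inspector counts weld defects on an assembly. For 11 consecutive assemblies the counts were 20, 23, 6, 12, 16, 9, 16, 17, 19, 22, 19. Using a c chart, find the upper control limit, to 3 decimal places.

28.375

c̄ = (20 + 23 + 6 + 12 + 16 + 9 + 16 + 17 + 19 + 22 + 19) / 11 = 179 / 11 = 16.2727
UCL = c̄ + 3√c̄ = 16.2727 + 3 × √16.2727 = 16.2727 + 3 × 4.0339 = 28.3746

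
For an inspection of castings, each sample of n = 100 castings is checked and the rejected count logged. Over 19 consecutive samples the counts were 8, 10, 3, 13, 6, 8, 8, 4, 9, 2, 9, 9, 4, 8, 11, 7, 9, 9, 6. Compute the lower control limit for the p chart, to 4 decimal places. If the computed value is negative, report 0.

p̄ = Σdᵢ / (k·n) = 143 / (19 × 100) = 0.07526
LCL = p̄ − 3·√(p̄(1−p̄)/n) = 0.07526 − 3 × 0.02638 = -0.00388 → 0 (negative, so LCL = 0)

0.0000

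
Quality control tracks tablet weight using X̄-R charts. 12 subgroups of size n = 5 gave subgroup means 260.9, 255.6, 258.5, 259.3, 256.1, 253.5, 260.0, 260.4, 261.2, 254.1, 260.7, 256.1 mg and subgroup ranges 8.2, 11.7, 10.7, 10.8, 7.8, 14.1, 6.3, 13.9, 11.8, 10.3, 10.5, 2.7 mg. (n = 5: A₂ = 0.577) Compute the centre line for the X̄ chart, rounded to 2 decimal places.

258.03

X̄̄ = (260.9 + 255.6 + 258.5 + 259.3 + 256.1 + 253.5 + 260.0 + 260.4 + 261.2 + 254.1 + 260.7 + 256.1) / 12 = 3096.4000 / 12 = 258.0333
CL = X̄̄ = 258.0333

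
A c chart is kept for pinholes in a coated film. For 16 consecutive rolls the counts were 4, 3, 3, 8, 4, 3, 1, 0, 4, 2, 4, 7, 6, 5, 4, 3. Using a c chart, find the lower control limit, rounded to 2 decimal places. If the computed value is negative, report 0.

c̄ = (4 + 3 + 3 + 8 + 4 + 3 + 1 + 0 + 4 + 2 + 4 + 7 + 6 + 5 + 4 + 3) / 16 = 61 / 16 = 3.8125
LCL = c̄ − 3√c̄ = 3.8125 − 3 × 1.9526 = -2.0452 → 0 (cannot be negative)

0.00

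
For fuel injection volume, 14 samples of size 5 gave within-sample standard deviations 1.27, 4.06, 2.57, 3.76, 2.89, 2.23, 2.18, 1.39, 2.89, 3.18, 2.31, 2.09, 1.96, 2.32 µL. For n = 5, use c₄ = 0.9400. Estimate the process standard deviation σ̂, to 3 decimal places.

2.667

s̄ = (1.27 + 4.06 + 2.57 + 3.76 + 2.89 + 2.23 + 2.18 + 1.39 + 2.89 + 3.18 + 2.31 + 2.09 + 1.96 + 2.32) / 14 = 2.5071
σ̂ = s̄ / c₄ = 2.5071 / 0.9400 = 2.6672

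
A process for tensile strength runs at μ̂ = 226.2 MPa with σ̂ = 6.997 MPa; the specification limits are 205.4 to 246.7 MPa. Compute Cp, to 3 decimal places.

0.984

Cp = (USL − LSL) / (6σ̂) = (246.7 − 205.4) / (6 × 6.997) = 41.3000 / 41.9820 = 0.9838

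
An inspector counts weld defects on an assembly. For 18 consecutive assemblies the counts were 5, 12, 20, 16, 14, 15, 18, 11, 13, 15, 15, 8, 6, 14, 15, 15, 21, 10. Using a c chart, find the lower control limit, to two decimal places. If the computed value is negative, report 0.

c̄ = (5 + 12 + 20 + 16 + 14 + 15 + 18 + 11 + 13 + 15 + 15 + 8 + 6 + 14 + 15 + 15 + 21 + 10) / 18 = 243 / 18 = 13.5000
LCL = c̄ − 3√c̄ = 13.5000 − 3 × 3.6742 = 2.4773

2.48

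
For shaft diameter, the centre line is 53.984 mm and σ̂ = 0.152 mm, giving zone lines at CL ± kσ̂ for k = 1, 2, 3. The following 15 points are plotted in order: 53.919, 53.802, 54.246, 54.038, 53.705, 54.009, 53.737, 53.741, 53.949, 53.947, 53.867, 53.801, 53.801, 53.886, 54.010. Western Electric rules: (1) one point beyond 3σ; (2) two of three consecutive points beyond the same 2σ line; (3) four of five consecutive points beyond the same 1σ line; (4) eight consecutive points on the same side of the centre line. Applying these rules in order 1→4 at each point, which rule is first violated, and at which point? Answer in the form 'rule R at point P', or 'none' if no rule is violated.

Zone of each point (C = within 1σ̂, B = 1σ̂–2σ̂, A = 2σ̂–3σ̂, * = beyond 3σ̂; sign = side of CL): 1:-C, 2:-B, 3:+B, 4:+C, 5:-B, 6:+C, 7:-B, 8:-B, 9:-C, 10:-C, 11:-C, 12:-B, 13:-B, 14:-C, 15:+C
Rule 4 (eight consecutive points on the same side of the centre line) is satisfied at point 14.

rule 4 at point 14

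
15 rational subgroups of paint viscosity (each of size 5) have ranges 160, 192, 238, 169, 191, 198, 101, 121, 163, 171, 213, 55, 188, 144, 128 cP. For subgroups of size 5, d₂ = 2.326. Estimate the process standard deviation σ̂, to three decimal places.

R̄ = (160 + 192 + 238 + 169 + 191 + 198 + 101 + 121 + 163 + 171 + 213 + 55 + 188 + 144 + 128) / 15 = 162.1333
σ̂ = R̄ / d₂ = 162.1333 / 2.326 = 69.7048

69.705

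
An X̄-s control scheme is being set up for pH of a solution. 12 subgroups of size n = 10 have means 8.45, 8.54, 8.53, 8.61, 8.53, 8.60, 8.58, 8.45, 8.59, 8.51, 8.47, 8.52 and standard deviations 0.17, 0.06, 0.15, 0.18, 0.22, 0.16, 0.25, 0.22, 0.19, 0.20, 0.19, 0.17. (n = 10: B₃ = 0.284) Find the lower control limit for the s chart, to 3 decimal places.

s̄ = (0.17 + 0.06 + 0.15 + 0.18 + 0.22 + 0.16 + 0.25 + 0.22 + 0.19 + 0.20 + 0.19 + 0.17) / 12 = 0.1800
LCL_s = B₃·s̄ = 0.284 × 0.1800 = 0.0511

0.051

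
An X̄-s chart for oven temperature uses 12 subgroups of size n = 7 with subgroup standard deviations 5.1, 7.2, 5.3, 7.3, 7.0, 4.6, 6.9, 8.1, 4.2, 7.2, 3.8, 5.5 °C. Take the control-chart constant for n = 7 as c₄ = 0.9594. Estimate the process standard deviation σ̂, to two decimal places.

s̄ = (5.1 + 7.2 + 5.3 + 7.3 + 7.0 + 4.6 + 6.9 + 8.1 + 4.2 + 7.2 + 3.8 + 5.5) / 12 = 6.0167
σ̂ = s̄ / c₄ = 6.0167 / 0.9594 = 6.2713

6.27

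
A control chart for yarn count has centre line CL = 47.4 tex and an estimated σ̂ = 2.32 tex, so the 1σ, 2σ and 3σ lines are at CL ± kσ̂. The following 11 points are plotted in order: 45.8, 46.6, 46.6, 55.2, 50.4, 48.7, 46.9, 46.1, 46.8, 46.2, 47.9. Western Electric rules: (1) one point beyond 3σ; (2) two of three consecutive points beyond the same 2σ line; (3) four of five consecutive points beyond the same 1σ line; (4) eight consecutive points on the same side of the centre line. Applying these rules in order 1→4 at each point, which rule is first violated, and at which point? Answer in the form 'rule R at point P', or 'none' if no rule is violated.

rule 1 at point 4

Zone of each point (C = within 1σ̂, B = 1σ̂–2σ̂, A = 2σ̂–3σ̂, * = beyond 3σ̂; sign = side of CL): 1:-C, 2:-C, 3:-C, 4:+*, 5:+B, 6:+C, 7:-C, 8:-C, 9:-C, 10:-C, 11:+C
Rule 1 (one point beyond the 3σ limits) is satisfied at point 4.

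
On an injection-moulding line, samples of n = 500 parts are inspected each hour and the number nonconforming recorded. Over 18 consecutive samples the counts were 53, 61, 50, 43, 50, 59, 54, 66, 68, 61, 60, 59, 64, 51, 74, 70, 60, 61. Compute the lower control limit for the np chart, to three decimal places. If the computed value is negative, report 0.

37.452

p̄ = Σdᵢ / (k·n) = 1064 / (18 × 500) = 0.11822
LCL = np̄ − 3·√(np̄(1−p̄)) = 59.1111 − 3 × 7.2196 = 37.4523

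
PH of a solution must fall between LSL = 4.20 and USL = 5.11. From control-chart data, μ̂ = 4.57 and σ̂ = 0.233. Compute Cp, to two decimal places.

0.65

Cp = (USL − LSL) / (6σ̂) = (5.11 − 4.20) / (6 × 0.233) = 0.9100 / 1.3980 = 0.6509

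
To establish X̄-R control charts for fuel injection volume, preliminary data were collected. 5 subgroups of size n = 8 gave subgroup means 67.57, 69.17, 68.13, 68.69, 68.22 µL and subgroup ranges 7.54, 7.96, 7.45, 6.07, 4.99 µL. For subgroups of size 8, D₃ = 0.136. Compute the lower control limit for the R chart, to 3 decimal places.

0.925

R̄ = (7.54 + 7.96 + 7.45 + 6.07 + 4.99) / 5 = 34.0100 / 5 = 6.8020
LCL_R = D₃·R̄ = 0.136 × 6.8020 = 0.9251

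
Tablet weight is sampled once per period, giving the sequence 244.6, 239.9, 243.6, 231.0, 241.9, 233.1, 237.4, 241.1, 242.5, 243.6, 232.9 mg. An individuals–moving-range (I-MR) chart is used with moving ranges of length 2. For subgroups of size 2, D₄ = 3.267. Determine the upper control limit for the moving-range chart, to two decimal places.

20.22

Moving ranges: 4.7, 3.7, 12.6, 10.9, 8.8, 4.3, 3.7, 1.4, 1.1, 10.7; M̄R̄ = 61.9000 / 10 = 6.1900
UCL_MR = D₄·M̄R̄ = 3.267 × 6.1900 = 20.2227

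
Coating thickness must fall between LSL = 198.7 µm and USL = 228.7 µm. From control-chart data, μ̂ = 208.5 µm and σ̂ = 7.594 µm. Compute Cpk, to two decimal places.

Cpu = (USL − μ̂) / (3σ̂) = (228.7 − 208.5) / (3 × 7.594) = 0.8867; Cpl = (μ̂ − LSL) / (3σ̂) = (208.5 − 198.7) / (3 × 7.594) = 0.4302; Cpk = min(Cpu, Cpl) = 0.4302

0.43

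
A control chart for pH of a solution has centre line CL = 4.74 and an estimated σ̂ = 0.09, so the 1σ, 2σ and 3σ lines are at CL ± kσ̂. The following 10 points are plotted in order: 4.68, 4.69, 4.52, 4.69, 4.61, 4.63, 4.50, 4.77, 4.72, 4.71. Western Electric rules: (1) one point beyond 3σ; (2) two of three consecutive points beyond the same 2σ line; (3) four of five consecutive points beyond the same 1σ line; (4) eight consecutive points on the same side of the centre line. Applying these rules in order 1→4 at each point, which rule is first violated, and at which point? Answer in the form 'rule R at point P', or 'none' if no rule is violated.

Zone of each point (C = within 1σ̂, B = 1σ̂–2σ̂, A = 2σ̂–3σ̂, * = beyond 3σ̂; sign = side of CL): 1:-C, 2:-C, 3:-A, 4:-C, 5:-B, 6:-B, 7:-A, 8:+C, 9:-C, 10:-C
Rule 3 (four of five consecutive points beyond the same 1σ limit) is satisfied at point 7.

rule 3 at point 7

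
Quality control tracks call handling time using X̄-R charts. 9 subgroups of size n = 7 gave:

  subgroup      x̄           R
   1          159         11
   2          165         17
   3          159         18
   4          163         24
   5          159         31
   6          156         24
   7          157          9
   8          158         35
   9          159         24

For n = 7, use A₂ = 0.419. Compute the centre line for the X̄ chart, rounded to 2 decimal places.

X̄̄ = (159 + 165 + 159 + 163 + 159 + 156 + 157 + 158 + 159) / 9 = 1435.0000 / 9 = 159.4444
CL = X̄̄ = 159.4444

159.44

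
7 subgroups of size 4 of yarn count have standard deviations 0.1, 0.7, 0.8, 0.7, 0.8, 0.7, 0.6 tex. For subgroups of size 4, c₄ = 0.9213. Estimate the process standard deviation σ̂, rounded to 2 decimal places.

0.68

s̄ = (0.1 + 0.7 + 0.8 + 0.7 + 0.8 + 0.7 + 0.6) / 7 = 0.6286
σ̂ = s̄ / c₄ = 0.6286 / 0.9213 = 0.6823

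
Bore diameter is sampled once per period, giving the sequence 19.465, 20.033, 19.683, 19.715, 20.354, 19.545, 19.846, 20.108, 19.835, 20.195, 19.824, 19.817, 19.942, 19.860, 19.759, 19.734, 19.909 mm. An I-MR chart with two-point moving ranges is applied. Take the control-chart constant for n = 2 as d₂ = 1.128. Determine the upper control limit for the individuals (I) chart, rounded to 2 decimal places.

X̄ = (19.465 + 20.033 + 19.683 + 19.715 + 20.354 + 19.545 + 19.846 + 20.108 + 19.835 + 20.195 + 19.824 + 19.817 + 19.942 + 19.860 + 19.759 + 19.734 + 19.909) / 17 = 19.8602
Moving ranges: 0.568, 0.350, 0.032, 0.639, 0.809, 0.301, 0.262, 0.273, 0.360, 0.371, 0.007, 0.125, 0.082, 0.101, 0.025, 0.175; M̄R̄ = 4.4800 / 16 = 0.2800
UCL = X̄ + 3·M̄R̄/d₂ = 19.8602 + 3 × 0.2800 / 1.128 = 20.6049

20.60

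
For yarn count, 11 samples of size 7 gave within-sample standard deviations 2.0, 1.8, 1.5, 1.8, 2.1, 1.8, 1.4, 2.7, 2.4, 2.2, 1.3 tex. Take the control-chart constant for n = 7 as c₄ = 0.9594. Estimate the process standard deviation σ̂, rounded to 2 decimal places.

s̄ = (2.0 + 1.8 + 1.5 + 1.8 + 2.1 + 1.8 + 1.4 + 2.7 + 2.4 + 2.2 + 1.3) / 11 = 1.9091
σ̂ = s̄ / c₄ = 1.9091 / 0.9594 = 1.9899

1.99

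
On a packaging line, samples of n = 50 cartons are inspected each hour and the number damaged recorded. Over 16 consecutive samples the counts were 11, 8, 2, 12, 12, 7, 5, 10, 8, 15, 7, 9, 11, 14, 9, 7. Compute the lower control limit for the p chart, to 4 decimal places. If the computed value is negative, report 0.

0.0194

p̄ = Σdᵢ / (k·n) = 147 / (16 × 50) = 0.18375
LCL = p̄ − 3·√(p̄(1−p̄)/n) = 0.18375 − 3 × 0.05477 = 0.01944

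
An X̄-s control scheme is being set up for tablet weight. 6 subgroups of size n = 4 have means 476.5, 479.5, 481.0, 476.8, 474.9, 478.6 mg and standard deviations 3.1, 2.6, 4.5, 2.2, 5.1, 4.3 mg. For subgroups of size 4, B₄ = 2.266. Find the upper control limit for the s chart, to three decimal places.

8.233

s̄ = (3.1 + 2.6 + 4.5 + 2.2 + 5.1 + 4.3) / 6 = 3.6333
UCL_s = B₄·s̄ = 2.266 × 3.6333 = 8.2331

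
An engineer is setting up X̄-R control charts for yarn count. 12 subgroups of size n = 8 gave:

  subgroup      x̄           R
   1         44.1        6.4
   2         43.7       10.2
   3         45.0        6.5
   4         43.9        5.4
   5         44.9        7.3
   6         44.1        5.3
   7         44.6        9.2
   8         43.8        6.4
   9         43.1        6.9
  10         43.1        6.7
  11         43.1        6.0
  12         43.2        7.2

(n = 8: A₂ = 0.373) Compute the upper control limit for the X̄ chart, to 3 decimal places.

46.479

X̄̄ = (44.1 + 43.7 + 45.0 + 43.9 + 44.9 + 44.1 + 44.6 + 43.8 + 43.1 + 43.1 + 43.1 + 43.2) / 12 = 526.6000 / 12 = 43.8833
R̄ = (6.4 + 10.2 + 6.5 + 5.4 + 7.3 + 5.3 + 9.2 + 6.4 + 6.9 + 6.7 + 6.0 + 7.2) / 12 = 83.5000 / 12 = 6.9583
UCL = X̄̄ + A₂·R̄ = 43.8833 + 0.373 × 6.9583 = 46.4788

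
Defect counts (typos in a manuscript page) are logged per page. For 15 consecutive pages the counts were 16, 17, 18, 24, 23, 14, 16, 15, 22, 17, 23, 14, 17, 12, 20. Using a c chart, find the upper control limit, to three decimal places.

c̄ = (16 + 17 + 18 + 24 + 23 + 14 + 16 + 15 + 22 + 17 + 23 + 14 + 17 + 12 + 20) / 15 = 268 / 15 = 17.8667
UCL = c̄ + 3√c̄ = 17.8667 + 3 × √17.8667 = 17.8667 + 3 × 4.2269 = 30.5474

30.547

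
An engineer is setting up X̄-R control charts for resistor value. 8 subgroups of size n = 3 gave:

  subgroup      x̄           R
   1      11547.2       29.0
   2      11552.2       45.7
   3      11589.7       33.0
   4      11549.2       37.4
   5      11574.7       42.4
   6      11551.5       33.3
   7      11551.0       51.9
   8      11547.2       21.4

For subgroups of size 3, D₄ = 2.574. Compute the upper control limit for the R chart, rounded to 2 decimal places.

R̄ = (29.0 + 45.7 + 33.0 + 37.4 + 42.4 + 33.3 + 51.9 + 21.4) / 8 = 294.1000 / 8 = 36.7625
UCL_R = D₄·R̄ = 2.574 × 36.7625 = 94.6267

94.63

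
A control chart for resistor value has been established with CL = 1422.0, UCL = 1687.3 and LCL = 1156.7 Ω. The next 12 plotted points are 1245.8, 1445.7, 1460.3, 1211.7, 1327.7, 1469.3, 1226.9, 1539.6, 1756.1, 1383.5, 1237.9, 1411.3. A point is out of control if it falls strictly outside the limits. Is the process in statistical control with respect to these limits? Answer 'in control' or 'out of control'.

Compare each point to [1156.7, 1687.3]: sample 9 = 1756.1 > UCL.

out of control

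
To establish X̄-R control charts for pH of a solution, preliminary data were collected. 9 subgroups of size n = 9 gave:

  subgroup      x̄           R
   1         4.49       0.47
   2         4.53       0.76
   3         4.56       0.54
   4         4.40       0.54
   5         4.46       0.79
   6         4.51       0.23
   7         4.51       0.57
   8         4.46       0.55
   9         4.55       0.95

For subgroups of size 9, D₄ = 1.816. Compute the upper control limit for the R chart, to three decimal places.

1.090

R̄ = (0.47 + 0.76 + 0.54 + 0.54 + 0.79 + 0.23 + 0.57 + 0.55 + 0.95) / 9 = 5.4000 / 9 = 0.6000
UCL_R = D₄·R̄ = 1.816 × 0.6000 = 1.0896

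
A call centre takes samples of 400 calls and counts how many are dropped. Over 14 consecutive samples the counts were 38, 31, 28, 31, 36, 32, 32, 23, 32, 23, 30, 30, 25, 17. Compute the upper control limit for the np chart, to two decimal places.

44.74

p̄ = Σdᵢ / (k·n) = 408 / (14 × 400) = 0.07286
UCL = np̄ + 3·√(np̄(1−p̄)) = 29.1429 + 3 × √(29.1429×0.92714) = 29.1429 + 3 × 5.1980 = 44.7370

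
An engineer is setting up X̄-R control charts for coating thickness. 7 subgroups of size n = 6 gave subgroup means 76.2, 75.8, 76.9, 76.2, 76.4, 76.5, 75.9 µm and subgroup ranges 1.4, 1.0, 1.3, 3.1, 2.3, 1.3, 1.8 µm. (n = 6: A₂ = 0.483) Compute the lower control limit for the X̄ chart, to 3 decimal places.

75.430

X̄̄ = (76.2 + 75.8 + 76.9 + 76.2 + 76.4 + 76.5 + 75.9) / 7 = 533.9000 / 7 = 76.2714
R̄ = (1.4 + 1.0 + 1.3 + 3.1 + 2.3 + 1.3 + 1.8) / 7 = 12.2000 / 7 = 1.7429
LCL = X̄̄ − A₂·R̄ = 76.2714 − 0.483 × 1.7429 = 75.4296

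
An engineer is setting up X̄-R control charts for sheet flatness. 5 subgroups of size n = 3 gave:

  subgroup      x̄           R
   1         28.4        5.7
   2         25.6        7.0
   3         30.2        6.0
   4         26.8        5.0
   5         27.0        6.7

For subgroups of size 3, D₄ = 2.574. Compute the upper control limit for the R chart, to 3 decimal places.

15.650

R̄ = (5.7 + 7.0 + 6.0 + 5.0 + 6.7) / 5 = 30.4000 / 5 = 6.0800
UCL_R = D₄·R̄ = 2.574 × 6.0800 = 15.6499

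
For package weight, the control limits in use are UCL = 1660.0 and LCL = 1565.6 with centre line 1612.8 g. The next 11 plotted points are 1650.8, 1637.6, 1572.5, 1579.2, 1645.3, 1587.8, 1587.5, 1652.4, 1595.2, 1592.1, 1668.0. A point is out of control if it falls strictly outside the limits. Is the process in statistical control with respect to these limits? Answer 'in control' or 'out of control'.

Compare each point to [1565.6, 1660.0]: sample 11 = 1668.0 > UCL.

out of control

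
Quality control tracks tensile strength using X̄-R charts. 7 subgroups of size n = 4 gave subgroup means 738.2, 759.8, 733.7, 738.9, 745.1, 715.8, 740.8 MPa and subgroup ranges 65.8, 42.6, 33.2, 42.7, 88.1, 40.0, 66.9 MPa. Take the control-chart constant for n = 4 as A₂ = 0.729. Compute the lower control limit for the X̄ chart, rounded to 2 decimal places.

X̄̄ = (738.2 + 759.8 + 733.7 + 738.9 + 745.1 + 715.8 + 740.8) / 7 = 5172.3000 / 7 = 738.9000
R̄ = (65.8 + 42.6 + 33.2 + 42.7 + 88.1 + 40.0 + 66.9) / 7 = 379.3000 / 7 = 54.1857
LCL = X̄̄ − A₂·R̄ = 738.9000 − 0.729 × 54.1857 = 699.3986

699.40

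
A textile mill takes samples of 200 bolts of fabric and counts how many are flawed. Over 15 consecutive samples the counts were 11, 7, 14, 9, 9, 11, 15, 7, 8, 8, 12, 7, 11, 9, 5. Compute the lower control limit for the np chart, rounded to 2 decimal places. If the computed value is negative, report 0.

p̄ = Σdᵢ / (k·n) = 143 / (15 × 200) = 0.04767
LCL = np̄ − 3·√(np̄(1−p̄)) = 9.5333 − 3 × 3.0131 = 0.4940

0.49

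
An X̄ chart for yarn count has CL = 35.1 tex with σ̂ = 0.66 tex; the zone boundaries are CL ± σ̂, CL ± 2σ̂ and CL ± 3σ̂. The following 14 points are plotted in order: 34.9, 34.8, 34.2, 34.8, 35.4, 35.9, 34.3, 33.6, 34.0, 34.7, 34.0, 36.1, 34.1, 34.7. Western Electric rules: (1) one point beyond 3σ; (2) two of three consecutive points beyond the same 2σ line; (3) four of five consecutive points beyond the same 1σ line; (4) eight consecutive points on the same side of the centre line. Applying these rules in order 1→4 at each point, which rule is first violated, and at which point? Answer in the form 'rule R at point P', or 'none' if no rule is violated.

rule 3 at point 11

Zone of each point (C = within 1σ̂, B = 1σ̂–2σ̂, A = 2σ̂–3σ̂, * = beyond 3σ̂; sign = side of CL): 1:-C, 2:-C, 3:-B, 4:-C, 5:+C, 6:+B, 7:-B, 8:-A, 9:-B, 10:-C, 11:-B, 12:+B, 13:-B, 14:-C
Rule 3 (four of five consecutive points beyond the same 1σ limit) is satisfied at point 11.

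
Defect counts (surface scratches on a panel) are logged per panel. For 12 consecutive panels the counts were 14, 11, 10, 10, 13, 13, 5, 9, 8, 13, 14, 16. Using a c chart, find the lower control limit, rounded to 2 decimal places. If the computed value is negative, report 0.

c̄ = (14 + 11 + 10 + 10 + 13 + 13 + 5 + 9 + 8 + 13 + 14 + 16) / 12 = 136 / 12 = 11.3333
LCL = c̄ − 3√c̄ = 11.3333 − 3 × 3.3665 = 1.2338

1.23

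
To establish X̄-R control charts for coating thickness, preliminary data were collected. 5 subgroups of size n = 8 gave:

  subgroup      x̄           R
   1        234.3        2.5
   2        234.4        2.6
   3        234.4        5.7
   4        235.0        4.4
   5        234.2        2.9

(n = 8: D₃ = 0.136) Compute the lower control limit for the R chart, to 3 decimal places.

0.492

R̄ = (2.5 + 2.6 + 5.7 + 4.4 + 2.9) / 5 = 18.1000 / 5 = 3.6200
LCL_R = D₃·R̄ = 0.136 × 3.6200 = 0.4923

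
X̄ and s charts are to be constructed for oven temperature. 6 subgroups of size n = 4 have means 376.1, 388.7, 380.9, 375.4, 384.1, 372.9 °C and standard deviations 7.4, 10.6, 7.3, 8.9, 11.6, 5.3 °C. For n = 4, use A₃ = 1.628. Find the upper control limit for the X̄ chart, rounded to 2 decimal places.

393.55

X̄̄ = (376.1 + 388.7 + 380.9 + 375.4 + 384.1 + 372.9) / 6 = 379.6833
s̄ = (7.4 + 10.6 + 7.3 + 8.9 + 11.6 + 5.3) / 6 = 8.5167
UCL = X̄̄ + A₃·s̄ = 379.6833 + 1.628 × 8.5167 = 393.5485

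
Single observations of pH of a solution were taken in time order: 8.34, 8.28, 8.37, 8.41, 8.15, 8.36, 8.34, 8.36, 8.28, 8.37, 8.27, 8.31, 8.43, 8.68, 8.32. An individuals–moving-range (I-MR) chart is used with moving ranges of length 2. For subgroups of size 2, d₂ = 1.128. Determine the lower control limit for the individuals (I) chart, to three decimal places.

8.021

X̄ = (8.34 + 8.28 + 8.37 + 8.41 + 8.15 + 8.36 + 8.34 + 8.36 + 8.28 + 8.37 + 8.27 + 8.31 + 8.43 + 8.68 + 8.32) / 15 = 8.3513
Moving ranges: 0.06, 0.09, 0.04, 0.26, 0.21, 0.02, 0.02, 0.08, 0.09, 0.10, 0.04, 0.12, 0.25, 0.36; M̄R̄ = 1.7400 / 14 = 0.1243
LCL = X̄ − 3·M̄R̄/d₂ = 8.3513 − 3 × 0.1243 / 1.128 = 8.0208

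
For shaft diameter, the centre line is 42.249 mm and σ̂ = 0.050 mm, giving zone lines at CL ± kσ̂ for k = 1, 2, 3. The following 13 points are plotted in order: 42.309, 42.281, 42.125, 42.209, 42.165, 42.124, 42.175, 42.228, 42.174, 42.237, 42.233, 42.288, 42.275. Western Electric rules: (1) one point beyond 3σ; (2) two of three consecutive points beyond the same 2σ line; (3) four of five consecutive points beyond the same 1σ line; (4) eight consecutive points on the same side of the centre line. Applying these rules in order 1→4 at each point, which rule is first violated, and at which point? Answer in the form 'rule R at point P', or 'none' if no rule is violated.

rule 3 at point 7

Zone of each point (C = within 1σ̂, B = 1σ̂–2σ̂, A = 2σ̂–3σ̂, * = beyond 3σ̂; sign = side of CL): 1:+B, 2:+C, 3:-A, 4:-C, 5:-B, 6:-A, 7:-B, 8:-C, 9:-B, 10:-C, 11:-C, 12:+C, 13:+C
Rule 3 (four of five consecutive points beyond the same 1σ limit) is satisfied at point 7.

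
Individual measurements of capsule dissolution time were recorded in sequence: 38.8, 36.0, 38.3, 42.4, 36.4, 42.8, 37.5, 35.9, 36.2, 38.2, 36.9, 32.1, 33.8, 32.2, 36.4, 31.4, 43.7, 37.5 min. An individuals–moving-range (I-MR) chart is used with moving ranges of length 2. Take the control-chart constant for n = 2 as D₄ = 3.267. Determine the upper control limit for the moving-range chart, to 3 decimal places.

Moving ranges: 2.8, 2.3, 4.1, 6.0, 6.4, 5.3, 1.6, 0.3, 2.0, 1.3, 4.8, 1.7, 1.6, 4.2, 5.0, 12.3, 6.2; M̄R̄ = 67.9000 / 17 = 3.9941
UCL_MR = D₄·M̄R̄ = 3.267 × 3.9941 = 13.0488

13.049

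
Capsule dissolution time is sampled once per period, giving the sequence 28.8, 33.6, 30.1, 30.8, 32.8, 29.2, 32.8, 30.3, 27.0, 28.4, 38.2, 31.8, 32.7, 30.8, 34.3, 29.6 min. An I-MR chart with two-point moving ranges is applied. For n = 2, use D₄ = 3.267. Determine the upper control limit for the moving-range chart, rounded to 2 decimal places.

Moving ranges: 4.8, 3.5, 0.7, 2.0, 3.6, 3.6, 2.5, 3.3, 1.4, 9.8, 6.4, 0.9, 1.9, 3.5, 4.7; M̄R̄ = 52.6000 / 15 = 3.5067
UCL_MR = D₄·M̄R̄ = 3.267 × 3.5067 = 11.4563

11.46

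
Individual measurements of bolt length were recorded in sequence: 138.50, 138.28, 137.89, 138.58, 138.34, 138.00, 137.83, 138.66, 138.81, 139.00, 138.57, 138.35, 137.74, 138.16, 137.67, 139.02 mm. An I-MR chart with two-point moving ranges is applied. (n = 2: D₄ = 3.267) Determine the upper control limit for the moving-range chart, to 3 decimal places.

1.468

Moving ranges: 0.22, 0.39, 0.69, 0.24, 0.34, 0.17, 0.83, 0.15, 0.19, 0.43, 0.22, 0.61, 0.42, 0.49, 1.35; M̄R̄ = 6.7400 / 15 = 0.4493
UCL_MR = D₄·M̄R̄ = 3.267 × 0.4493 = 1.4680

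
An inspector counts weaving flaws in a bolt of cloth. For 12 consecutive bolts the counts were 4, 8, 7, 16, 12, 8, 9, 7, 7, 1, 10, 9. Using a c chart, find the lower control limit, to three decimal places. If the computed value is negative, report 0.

c̄ = (4 + 8 + 7 + 16 + 12 + 8 + 9 + 7 + 7 + 1 + 10 + 9) / 12 = 98 / 12 = 8.1667
LCL = c̄ − 3√c̄ = 8.1667 − 3 × 2.8577 = -0.4065 → 0 (cannot be negative)

0.000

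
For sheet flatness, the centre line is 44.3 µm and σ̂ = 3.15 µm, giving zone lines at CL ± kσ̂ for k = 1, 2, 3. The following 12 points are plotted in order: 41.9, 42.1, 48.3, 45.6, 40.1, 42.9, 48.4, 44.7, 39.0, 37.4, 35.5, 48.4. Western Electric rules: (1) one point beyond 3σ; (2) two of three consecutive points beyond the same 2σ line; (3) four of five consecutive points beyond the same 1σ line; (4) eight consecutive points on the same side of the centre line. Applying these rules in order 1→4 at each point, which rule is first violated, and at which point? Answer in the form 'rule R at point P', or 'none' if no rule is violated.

Zone of each point (C = within 1σ̂, B = 1σ̂–2σ̂, A = 2σ̂–3σ̂, * = beyond 3σ̂; sign = side of CL): 1:-C, 2:-C, 3:+B, 4:+C, 5:-B, 6:-C, 7:+B, 8:+C, 9:-B, 10:-A, 11:-A, 12:+B
Rule 2 (two of three consecutive points beyond the same 2σ limit) is satisfied at point 11.

rule 2 at point 11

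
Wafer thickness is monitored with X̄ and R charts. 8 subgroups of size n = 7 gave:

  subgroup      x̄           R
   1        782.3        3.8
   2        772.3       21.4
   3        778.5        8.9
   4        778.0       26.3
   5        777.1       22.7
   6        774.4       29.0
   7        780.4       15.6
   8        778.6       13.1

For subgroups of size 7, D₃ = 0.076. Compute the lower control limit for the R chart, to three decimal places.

R̄ = (3.8 + 21.4 + 8.9 + 26.3 + 22.7 + 29.0 + 15.6 + 13.1) / 8 = 140.8000 / 8 = 17.6000
LCL_R = D₃·R̄ = 0.076 × 17.6000 = 1.3376

1.338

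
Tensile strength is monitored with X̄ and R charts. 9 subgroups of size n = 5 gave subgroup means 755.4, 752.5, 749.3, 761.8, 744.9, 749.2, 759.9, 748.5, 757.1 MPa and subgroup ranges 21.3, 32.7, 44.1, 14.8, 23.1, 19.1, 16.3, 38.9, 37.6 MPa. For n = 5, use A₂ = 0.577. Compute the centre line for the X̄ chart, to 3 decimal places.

X̄̄ = (755.4 + 752.5 + 749.3 + 761.8 + 744.9 + 749.2 + 759.9 + 748.5 + 757.1) / 9 = 6778.6000 / 9 = 753.1778
CL = X̄̄ = 753.1778

753.178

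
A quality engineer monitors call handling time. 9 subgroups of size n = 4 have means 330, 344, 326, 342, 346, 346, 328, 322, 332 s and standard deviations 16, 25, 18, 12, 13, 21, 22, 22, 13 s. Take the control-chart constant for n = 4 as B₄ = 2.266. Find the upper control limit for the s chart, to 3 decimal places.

s̄ = (16 + 25 + 18 + 12 + 13 + 21 + 22 + 22 + 13) / 9 = 18.0000
UCL_s = B₄·s̄ = 2.266 × 18.0000 = 40.7880

40.788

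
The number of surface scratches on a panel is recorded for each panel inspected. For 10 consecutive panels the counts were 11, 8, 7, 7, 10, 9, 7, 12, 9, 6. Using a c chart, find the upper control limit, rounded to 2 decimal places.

c̄ = (11 + 8 + 7 + 7 + 10 + 9 + 7 + 12 + 9 + 6) / 10 = 86 / 10 = 8.6000
UCL = c̄ + 3√c̄ = 8.6000 + 3 × √8.6000 = 8.6000 + 3 × 2.9326 = 17.3977

17.40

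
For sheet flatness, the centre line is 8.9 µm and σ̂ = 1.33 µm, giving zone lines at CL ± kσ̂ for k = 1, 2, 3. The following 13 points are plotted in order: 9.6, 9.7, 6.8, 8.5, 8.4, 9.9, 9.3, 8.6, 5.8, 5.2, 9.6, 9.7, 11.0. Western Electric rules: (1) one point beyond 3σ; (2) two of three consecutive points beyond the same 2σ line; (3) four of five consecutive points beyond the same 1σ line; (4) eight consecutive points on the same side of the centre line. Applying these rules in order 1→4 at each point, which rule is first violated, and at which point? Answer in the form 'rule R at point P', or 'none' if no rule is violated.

rule 2 at point 10

Zone of each point (C = within 1σ̂, B = 1σ̂–2σ̂, A = 2σ̂–3σ̂, * = beyond 3σ̂; sign = side of CL): 1:+C, 2:+C, 3:-B, 4:-C, 5:-C, 6:+C, 7:+C, 8:-C, 9:-A, 10:-A, 11:+C, 12:+C, 13:+B
Rule 2 (two of three consecutive points beyond the same 2σ limit) is satisfied at point 10.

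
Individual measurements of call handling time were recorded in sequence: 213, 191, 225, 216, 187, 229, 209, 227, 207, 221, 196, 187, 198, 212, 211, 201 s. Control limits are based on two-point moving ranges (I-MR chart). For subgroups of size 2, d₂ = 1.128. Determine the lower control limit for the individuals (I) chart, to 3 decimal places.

158.834

X̄ = (213 + 191 + 225 + 216 + 187 + 229 + 209 + 227 + 207 + 221 + 196 + 187 + 198 + 212 + 211 + 201) / 16 = 208.1250
Moving ranges: 22, 34, 9, 29, 42, 20, 18, 20, 14, 25, 9, 11, 14, 1, 10; M̄R̄ = 278.0000 / 15 = 18.5333
LCL = X̄ − 3·M̄R̄/d₂ = 208.1250 − 3 × 18.5333 / 1.128 = 158.8342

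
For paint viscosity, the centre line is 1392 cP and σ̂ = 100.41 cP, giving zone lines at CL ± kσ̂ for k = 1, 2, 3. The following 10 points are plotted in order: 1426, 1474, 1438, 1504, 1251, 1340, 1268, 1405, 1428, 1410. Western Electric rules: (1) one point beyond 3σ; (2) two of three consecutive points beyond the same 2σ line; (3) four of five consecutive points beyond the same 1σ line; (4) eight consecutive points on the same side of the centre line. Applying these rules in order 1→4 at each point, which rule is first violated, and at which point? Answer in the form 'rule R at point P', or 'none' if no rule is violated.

none

Zone of each point (C = within 1σ̂, B = 1σ̂–2σ̂, A = 2σ̂–3σ̂, * = beyond 3σ̂; sign = side of CL): 1:+C, 2:+C, 3:+C, 4:+B, 5:-B, 6:-C, 7:-B, 8:+C, 9:+C, 10:+C
No rule fires across all 10 points.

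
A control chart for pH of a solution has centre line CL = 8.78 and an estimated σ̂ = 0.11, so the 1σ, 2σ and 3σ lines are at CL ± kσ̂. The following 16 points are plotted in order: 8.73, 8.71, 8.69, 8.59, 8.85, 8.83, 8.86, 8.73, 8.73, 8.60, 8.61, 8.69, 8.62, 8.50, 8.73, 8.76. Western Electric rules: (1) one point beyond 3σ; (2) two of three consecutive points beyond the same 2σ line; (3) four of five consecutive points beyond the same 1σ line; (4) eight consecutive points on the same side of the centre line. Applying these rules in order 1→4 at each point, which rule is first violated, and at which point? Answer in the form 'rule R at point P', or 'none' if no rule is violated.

rule 3 at point 14

Zone of each point (C = within 1σ̂, B = 1σ̂–2σ̂, A = 2σ̂–3σ̂, * = beyond 3σ̂; sign = side of CL): 1:-C, 2:-C, 3:-C, 4:-B, 5:+C, 6:+C, 7:+C, 8:-C, 9:-C, 10:-B, 11:-B, 12:-C, 13:-B, 14:-A, 15:-C, 16:-C
Rule 3 (four of five consecutive points beyond the same 1σ limit) is satisfied at point 14.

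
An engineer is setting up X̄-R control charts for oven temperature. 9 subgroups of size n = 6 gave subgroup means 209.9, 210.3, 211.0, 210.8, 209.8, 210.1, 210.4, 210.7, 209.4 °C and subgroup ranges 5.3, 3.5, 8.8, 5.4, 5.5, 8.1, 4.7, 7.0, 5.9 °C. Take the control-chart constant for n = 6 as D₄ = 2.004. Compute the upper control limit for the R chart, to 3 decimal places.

12.069

R̄ = (5.3 + 3.5 + 8.8 + 5.4 + 5.5 + 8.1 + 4.7 + 7.0 + 5.9) / 9 = 54.2000 / 9 = 6.0222
UCL_R = D₄·R̄ = 2.004 × 6.0222 = 12.0685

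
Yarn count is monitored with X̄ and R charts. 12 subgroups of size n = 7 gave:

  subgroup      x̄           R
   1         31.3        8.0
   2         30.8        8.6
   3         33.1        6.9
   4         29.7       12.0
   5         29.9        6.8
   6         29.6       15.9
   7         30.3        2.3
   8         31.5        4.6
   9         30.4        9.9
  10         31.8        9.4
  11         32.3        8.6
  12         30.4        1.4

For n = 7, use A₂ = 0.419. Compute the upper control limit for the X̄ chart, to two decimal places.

34.22

X̄̄ = (31.3 + 30.8 + 33.1 + 29.7 + 29.9 + 29.6 + 30.3 + 31.5 + 30.4 + 31.8 + 32.3 + 30.4) / 12 = 371.1000 / 12 = 30.9250
R̄ = (8.0 + 8.6 + 6.9 + 12.0 + 6.8 + 15.9 + 2.3 + 4.6 + 9.9 + 9.4 + 8.6 + 1.4) / 12 = 94.4000 / 12 = 7.8667
UCL = X̄̄ + A₂·R̄ = 30.9250 + 0.419 × 7.8667 = 34.2211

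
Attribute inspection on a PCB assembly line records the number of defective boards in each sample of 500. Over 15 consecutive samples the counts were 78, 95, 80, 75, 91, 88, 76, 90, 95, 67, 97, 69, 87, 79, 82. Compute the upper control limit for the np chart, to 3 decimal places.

p̄ = Σdᵢ / (k·n) = 1249 / (15 × 500) = 0.16653
UCL = np̄ + 3·√(np̄(1−p̄)) = 83.2667 + 3 × √(83.2667×0.83347) = 83.2667 + 3 × 8.3307 = 108.2587

108.259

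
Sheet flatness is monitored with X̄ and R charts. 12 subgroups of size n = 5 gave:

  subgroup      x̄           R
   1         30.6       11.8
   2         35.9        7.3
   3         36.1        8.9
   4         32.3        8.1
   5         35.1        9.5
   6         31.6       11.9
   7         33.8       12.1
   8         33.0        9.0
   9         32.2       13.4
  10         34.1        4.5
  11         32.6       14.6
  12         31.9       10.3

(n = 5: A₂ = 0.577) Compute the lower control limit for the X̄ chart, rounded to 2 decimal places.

27.43

X̄̄ = (30.6 + 35.9 + 36.1 + 32.3 + 35.1 + 31.6 + 33.8 + 33.0 + 32.2 + 34.1 + 32.6 + 31.9) / 12 = 399.2000 / 12 = 33.2667
R̄ = (11.8 + 7.3 + 8.9 + 8.1 + 9.5 + 11.9 + 12.1 + 9.0 + 13.4 + 4.5 + 14.6 + 10.3) / 12 = 121.4000 / 12 = 10.1167
LCL = X̄̄ − A₂·R̄ = 33.2667 − 0.577 × 10.1167 = 27.4293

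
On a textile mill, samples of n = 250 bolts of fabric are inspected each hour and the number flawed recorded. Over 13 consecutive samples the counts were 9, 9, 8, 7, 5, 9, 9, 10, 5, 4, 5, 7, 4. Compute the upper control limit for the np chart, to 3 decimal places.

14.825

p̄ = Σdᵢ / (k·n) = 91 / (13 × 250) = 0.02800
UCL = np̄ + 3·√(np̄(1−p̄)) = 7.0000 + 3 × √(7.0000×0.97200) = 7.0000 + 3 × 2.6084 = 14.8253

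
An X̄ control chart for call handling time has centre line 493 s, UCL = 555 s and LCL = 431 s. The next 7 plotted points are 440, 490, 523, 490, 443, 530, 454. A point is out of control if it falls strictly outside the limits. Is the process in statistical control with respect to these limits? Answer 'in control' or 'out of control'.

All 7 points lie within [431, 555].

in control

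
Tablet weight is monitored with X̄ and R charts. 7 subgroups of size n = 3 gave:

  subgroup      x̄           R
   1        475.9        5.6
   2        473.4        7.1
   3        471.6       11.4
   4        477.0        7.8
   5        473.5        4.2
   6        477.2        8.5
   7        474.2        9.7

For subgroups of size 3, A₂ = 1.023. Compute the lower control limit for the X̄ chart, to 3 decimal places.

466.750

X̄̄ = (475.9 + 473.4 + 471.6 + 477.0 + 473.5 + 477.2 + 474.2) / 7 = 3322.8000 / 7 = 474.6857
R̄ = (5.6 + 7.1 + 11.4 + 7.8 + 4.2 + 8.5 + 9.7) / 7 = 54.3000 / 7 = 7.7571
LCL = X̄̄ − A₂·R̄ = 474.6857 − 1.023 × 7.7571 = 466.7502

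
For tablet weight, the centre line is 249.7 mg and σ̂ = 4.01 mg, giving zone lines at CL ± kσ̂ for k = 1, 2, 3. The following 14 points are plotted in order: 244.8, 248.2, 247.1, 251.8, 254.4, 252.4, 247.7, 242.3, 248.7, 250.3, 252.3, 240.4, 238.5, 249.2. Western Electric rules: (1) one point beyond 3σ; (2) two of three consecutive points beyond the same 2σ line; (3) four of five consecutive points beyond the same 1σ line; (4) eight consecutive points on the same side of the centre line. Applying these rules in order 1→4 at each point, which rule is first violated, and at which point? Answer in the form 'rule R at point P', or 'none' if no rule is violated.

rule 2 at point 13

Zone of each point (C = within 1σ̂, B = 1σ̂–2σ̂, A = 2σ̂–3σ̂, * = beyond 3σ̂; sign = side of CL): 1:-B, 2:-C, 3:-C, 4:+C, 5:+B, 6:+C, 7:-C, 8:-B, 9:-C, 10:+C, 11:+C, 12:-A, 13:-A, 14:-C
Rule 2 (two of three consecutive points beyond the same 2σ limit) is satisfied at point 13.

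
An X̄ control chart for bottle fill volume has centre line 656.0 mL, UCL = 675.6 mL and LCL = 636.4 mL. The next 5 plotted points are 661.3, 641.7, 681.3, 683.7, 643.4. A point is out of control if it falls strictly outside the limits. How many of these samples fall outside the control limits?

Compare each point to [636.4, 675.6]: sample 3 = 681.3 > UCL; sample 4 = 683.7 > UCL.

2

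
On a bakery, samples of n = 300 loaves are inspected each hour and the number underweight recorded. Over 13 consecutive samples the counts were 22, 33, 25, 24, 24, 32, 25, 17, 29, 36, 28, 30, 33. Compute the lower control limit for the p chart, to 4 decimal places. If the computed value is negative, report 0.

0.0418

p̄ = Σdᵢ / (k·n) = 358 / (13 × 300) = 0.09179
LCL = p̄ − 3·√(p̄(1−p̄)/n) = 0.09179 − 3 × 0.01667 = 0.04178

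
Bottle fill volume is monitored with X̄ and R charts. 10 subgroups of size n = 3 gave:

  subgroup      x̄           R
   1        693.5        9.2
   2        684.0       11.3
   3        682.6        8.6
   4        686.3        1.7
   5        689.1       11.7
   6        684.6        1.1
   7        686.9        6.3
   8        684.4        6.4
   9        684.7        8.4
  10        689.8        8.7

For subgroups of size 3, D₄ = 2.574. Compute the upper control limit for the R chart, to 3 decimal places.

18.893

R̄ = (9.2 + 11.3 + 8.6 + 1.7 + 11.7 + 1.1 + 6.3 + 6.4 + 8.4 + 8.7) / 10 = 73.4000 / 10 = 7.3400
UCL_R = D₄·R̄ = 2.574 × 7.3400 = 18.8932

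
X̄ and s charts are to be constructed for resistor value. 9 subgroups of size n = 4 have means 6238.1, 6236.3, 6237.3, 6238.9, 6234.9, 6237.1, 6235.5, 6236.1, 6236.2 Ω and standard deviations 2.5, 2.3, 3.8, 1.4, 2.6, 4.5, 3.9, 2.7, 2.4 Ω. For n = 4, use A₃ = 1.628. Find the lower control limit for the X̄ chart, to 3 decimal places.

6231.990

X̄̄ = (6238.1 + 6236.3 + 6237.3 + 6238.9 + 6234.9 + 6237.1 + 6235.5 + 6236.1 + 6236.2) / 9 = 6236.7111
s̄ = (2.5 + 2.3 + 3.8 + 1.4 + 2.6 + 4.5 + 3.9 + 2.7 + 2.4) / 9 = 2.9000
LCL = X̄̄ − A₃·s̄ = 6236.7111 − 1.628 × 2.9000 = 6231.9899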